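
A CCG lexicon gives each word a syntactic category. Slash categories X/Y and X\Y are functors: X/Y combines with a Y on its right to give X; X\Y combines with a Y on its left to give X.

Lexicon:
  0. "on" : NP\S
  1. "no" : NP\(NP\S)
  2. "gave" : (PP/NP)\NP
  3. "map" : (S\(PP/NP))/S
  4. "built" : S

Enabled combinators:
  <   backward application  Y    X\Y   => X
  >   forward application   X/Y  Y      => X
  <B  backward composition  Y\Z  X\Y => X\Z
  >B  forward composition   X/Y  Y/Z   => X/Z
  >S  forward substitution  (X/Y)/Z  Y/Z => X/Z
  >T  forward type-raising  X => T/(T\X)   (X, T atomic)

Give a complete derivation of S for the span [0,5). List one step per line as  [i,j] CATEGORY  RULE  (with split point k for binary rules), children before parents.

[0,5] S   <
  [0,2] NP   <
    [0,1] "on" : NP\S
    [1,2] "no" : NP\(NP\S)
  [2,5] S\NP   <B
    [2,3] "gave" : (PP/NP)\NP
    [3,5] S\(PP/NP)   >
      [3,4] "map" : (S\(PP/NP))/S
      [4,5] "built" : S

[0,1] NP\S  lex  "on"
[1,2] NP\(NP\S)  lex  "no"
[0,2] NP  <  k=1
[2,3] (PP/NP)\NP  lex  "gave"
[3,4] (S\(PP/NP))/S  lex  "map"
[4,5] S  lex  "built"
[3,5] S\(PP/NP)  >  k=4
[2,5] S\NP  <B  k=3
[0,5] S  <  k=2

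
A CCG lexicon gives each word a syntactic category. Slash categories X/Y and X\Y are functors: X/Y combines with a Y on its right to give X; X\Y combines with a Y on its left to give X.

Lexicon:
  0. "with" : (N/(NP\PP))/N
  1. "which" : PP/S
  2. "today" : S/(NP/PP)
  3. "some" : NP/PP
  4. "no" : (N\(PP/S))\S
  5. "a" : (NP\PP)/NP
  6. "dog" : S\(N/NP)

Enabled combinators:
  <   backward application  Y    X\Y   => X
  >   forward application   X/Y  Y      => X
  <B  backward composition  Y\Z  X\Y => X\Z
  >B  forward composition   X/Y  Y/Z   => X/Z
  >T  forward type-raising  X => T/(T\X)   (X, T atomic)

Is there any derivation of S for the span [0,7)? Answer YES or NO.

[0,7] S   <
  [0,6] N/NP   >B
    [0,5] N/(NP\PP)   >
      [0,1] "with" : (N/(NP\PP))/N
      [1,5] N   <
        [1,2] "which" : PP/S
        [2,5] N\(PP/S)   <
          [2,4] S   >
            [2,3] "today" : S/(NP/PP)
            [3,4] "some" : NP/PP
          [4,5] "no" : (N\(PP/S))\S
    [5,6] "a" : (NP\PP)/NP
  [6,7] "dog" : S\(N/NP)

YES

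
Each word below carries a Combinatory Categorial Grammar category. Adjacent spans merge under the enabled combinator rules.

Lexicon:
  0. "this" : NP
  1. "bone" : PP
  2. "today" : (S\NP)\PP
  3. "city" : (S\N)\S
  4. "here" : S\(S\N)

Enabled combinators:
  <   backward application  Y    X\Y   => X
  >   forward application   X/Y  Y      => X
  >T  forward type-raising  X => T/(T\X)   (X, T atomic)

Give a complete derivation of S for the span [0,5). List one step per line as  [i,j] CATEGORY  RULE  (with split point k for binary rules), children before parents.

[0,1] NP  lex  "this"
[1,2] PP  lex  "bone"
[2,3] (S\NP)\PP  lex  "today"
[1,3] S\NP  <  k=2
[0,3] S  <  k=1
[3,4] (S\N)\S  lex  "city"
[0,4] S\N  <  k=3
[4,5] S\(S\N)  lex  "here"
[0,5] S  <  k=4

[0,5] S   <
  [0,4] S\N   <
    [0,3] S   <
      [0,1] "this" : NP
      [1,3] S\NP   <
        [1,2] "bone" : PP
        [2,3] "today" : (S\NP)\PP
    [3,4] "city" : (S\N)\S
  [4,5] "here" : S\(S\N)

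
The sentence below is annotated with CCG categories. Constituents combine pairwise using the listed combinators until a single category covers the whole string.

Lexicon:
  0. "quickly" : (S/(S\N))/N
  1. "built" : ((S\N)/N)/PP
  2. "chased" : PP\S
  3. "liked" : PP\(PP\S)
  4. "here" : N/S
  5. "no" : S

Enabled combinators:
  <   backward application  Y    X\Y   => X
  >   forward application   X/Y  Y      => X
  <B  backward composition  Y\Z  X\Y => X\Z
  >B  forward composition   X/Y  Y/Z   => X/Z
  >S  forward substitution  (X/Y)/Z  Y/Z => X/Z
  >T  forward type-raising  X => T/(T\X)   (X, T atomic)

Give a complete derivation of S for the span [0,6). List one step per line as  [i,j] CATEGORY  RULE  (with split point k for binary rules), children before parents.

[0,1] (S/(S\N))/N  lex  "quickly"
[1,2] ((S\N)/N)/PP  lex  "built"
[2,3] PP\S  lex  "chased"
[3,4] PP\(PP\S)  lex  "liked"
[2,4] PP  <  k=3
[1,4] (S\N)/N  >  k=2
[0,4] S/N  >S  k=1
[4,5] N/S  lex  "here"
[5,6] S  lex  "no"
[4,6] N  >  k=5
[0,6] S  >  k=4

[0,6] S   >
  [0,4] S/N   >S
    [0,1] "quickly" : (S/(S\N))/N
    [1,4] (S\N)/N   >
      [1,2] "built" : ((S\N)/N)/PP
      [2,4] PP   <
        [2,3] "chased" : PP\S
        [3,4] "liked" : PP\(PP\S)
  [4,6] N   >
    [4,5] "here" : N/S
    [5,6] "no" : S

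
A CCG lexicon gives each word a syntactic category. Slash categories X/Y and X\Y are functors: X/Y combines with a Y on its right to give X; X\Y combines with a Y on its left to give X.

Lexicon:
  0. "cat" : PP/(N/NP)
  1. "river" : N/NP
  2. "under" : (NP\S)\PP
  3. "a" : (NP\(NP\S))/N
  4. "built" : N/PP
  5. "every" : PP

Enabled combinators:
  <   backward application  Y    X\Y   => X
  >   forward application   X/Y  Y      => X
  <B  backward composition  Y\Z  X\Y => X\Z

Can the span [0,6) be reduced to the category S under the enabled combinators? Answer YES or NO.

NO

PP/(N/NP) N/NP (NP\S)\PP (NP\(NP\S))/N N/PP PP
CKY chart[0,6] = {NP}; S ∉ chart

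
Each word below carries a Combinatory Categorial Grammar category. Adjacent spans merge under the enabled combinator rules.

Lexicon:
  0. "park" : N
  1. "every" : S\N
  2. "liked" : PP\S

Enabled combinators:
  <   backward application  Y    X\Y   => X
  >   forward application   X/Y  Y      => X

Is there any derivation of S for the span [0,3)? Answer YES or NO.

NO

N S\N PP\S
CKY chart[0,3] = {PP}; S ∉ chart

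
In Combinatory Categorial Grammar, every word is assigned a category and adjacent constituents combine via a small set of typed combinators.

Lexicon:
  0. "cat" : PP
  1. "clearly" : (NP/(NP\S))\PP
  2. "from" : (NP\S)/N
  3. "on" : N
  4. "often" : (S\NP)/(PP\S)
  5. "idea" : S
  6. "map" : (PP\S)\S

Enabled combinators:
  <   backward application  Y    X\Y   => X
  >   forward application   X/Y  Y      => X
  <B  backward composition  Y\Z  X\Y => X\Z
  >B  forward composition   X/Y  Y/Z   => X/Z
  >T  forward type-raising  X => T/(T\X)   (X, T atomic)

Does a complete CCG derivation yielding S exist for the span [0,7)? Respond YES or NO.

YES

[0,7] S   <
  [0,4] NP   >
    [0,2] NP/(NP\S)   <
      [0,1] "cat" : PP
      [1,2] "clearly" : (NP/(NP\S))\PP
    [2,4] NP\S   >
      [2,3] "from" : (NP\S)/N
      [3,4] "on" : N
  [4,7] S\NP   >
    [4,5] "often" : (S\NP)/(PP\S)
    [5,7] PP\S   <
      [5,6] "idea" : S
      [6,7] "map" : (PP\S)\S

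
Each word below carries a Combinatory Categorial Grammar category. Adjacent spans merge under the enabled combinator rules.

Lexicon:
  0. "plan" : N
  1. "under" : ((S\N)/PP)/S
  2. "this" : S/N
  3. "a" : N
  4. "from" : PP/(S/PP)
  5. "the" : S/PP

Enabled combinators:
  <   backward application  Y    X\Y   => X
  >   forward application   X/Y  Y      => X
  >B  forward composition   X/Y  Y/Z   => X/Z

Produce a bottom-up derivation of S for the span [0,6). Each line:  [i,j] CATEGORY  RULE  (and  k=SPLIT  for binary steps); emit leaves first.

[0,6] S   <
  [0,1] "plan" : N
  [1,6] S\N   >
    [1,4] (S\N)/PP   >
      [1,2] "under" : ((S\N)/PP)/S
      [2,4] S   >
        [2,3] "this" : S/N
        [3,4] "a" : N
    [4,6] PP   >
      [4,5] "from" : PP/(S/PP)
      [5,6] "the" : S/PP

[0,1] N  lex  "plan"
[1,2] ((S\N)/PP)/S  lex  "under"
[2,3] S/N  lex  "this"
[3,4] N  lex  "a"
[2,4] S  >  k=3
[1,4] (S\N)/PP  >  k=2
[4,5] PP/(S/PP)  lex  "from"
[5,6] S/PP  lex  "the"
[4,6] PP  >  k=5
[1,6] S\N  >  k=4
[0,6] S  <  k=1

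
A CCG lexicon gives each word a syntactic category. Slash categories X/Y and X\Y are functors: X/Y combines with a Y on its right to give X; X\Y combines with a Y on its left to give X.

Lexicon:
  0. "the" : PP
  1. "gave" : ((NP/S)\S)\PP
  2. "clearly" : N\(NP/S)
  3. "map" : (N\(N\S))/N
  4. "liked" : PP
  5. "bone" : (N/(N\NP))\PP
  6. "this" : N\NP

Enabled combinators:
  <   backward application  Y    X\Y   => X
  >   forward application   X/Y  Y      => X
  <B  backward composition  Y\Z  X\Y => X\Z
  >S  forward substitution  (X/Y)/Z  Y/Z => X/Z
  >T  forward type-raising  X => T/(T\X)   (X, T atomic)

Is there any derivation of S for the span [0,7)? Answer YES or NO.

NO

PP ((NP/S)\S)\PP N\(NP/S) (N\(N\S))/N PP (N/(N\NP))\PP N\NP
CKY chart[0,7] = {N, N/(N\N), NP/(NP\N), PP/(PP\N), S/(S\N)}; S ∉ chart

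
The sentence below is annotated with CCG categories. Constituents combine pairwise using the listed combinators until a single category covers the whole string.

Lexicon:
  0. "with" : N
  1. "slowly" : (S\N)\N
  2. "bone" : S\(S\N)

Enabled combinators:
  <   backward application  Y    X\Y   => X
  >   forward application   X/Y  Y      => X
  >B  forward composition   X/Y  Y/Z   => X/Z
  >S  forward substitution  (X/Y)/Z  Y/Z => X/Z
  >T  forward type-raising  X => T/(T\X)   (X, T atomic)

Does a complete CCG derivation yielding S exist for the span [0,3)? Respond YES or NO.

[0,3] S   <
  [0,2] S\N   <
    [0,1] "with" : N
    [1,2] "slowly" : (S\N)\N
  [2,3] "bone" : S\(S\N)

YES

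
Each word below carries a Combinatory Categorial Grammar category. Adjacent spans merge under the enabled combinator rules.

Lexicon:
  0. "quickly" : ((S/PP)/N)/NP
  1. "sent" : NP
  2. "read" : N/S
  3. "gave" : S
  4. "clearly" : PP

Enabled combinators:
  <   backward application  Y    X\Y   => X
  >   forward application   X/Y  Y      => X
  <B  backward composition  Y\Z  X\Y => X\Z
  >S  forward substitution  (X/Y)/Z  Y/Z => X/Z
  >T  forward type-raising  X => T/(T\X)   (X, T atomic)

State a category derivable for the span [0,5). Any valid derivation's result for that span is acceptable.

S

[0,5] S   >
  [0,4] S/PP   >
    [0,2] (S/PP)/N   >
      [0,1] "quickly" : ((S/PP)/N)/NP
      [1,2] "sent" : NP
    [2,4] N   >
      [2,3] "read" : N/S
      [3,4] "gave" : S
  [4,5] "clearly" : PP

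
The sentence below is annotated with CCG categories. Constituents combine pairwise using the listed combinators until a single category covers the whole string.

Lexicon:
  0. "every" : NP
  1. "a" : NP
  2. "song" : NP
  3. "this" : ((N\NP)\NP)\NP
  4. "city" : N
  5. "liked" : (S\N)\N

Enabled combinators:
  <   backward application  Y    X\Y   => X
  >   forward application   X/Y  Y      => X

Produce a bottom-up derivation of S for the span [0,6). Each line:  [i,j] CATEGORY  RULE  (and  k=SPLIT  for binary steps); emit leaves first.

[0,6] S   <
  [0,4] N   <
    [0,1] "every" : NP
    [1,4] N\NP   <
      [1,2] "a" : NP
      [2,4] (N\NP)\NP   <
        [2,3] "song" : NP
        [3,4] "this" : ((N\NP)\NP)\NP
  [4,6] S\N   <
    [4,5] "city" : N
    [5,6] "liked" : (S\N)\N

[0,1] NP  lex  "every"
[1,2] NP  lex  "a"
[2,3] NP  lex  "song"
[3,4] ((N\NP)\NP)\NP  lex  "this"
[2,4] (N\NP)\NP  <  k=3
[1,4] N\NP  <  k=2
[0,4] N  <  k=1
[4,5] N  lex  "city"
[5,6] (S\N)\N  lex  "liked"
[4,6] S\N  <  k=5
[0,6] S  <  k=4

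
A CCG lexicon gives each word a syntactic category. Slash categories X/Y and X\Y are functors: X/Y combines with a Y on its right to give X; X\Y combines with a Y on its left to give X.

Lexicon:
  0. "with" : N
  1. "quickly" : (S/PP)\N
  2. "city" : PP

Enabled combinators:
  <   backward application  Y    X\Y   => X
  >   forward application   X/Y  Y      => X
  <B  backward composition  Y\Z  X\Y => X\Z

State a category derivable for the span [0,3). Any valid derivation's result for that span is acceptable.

S

[0,3] S   >
  [0,2] S/PP   <
    [0,1] "with" : N
    [1,2] "quickly" : (S/PP)\N
  [2,3] "city" : PP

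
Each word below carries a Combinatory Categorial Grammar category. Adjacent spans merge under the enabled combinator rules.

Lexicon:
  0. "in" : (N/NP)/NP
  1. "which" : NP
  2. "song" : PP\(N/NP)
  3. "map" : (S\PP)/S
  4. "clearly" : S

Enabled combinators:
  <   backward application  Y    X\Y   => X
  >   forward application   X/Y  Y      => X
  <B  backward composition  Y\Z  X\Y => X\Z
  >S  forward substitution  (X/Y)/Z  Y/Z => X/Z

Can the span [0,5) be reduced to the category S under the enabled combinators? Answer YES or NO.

YES

[0,5] S   <
  [0,3] PP   <
    [0,2] N/NP   >
      [0,1] "in" : (N/NP)/NP
      [1,2] "which" : NP
    [2,3] "song" : PP\(N/NP)
  [3,5] S\PP   >
    [3,4] "map" : (S\PP)/S
    [4,5] "clearly" : S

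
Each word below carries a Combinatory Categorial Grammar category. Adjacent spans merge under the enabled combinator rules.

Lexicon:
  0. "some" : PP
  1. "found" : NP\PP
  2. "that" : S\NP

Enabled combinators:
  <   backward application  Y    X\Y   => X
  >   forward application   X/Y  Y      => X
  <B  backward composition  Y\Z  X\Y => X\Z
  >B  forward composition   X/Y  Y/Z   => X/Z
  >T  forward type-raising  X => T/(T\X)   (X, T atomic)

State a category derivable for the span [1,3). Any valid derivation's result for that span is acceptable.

[0,3] S   <
  [0,1] "some" : PP
  [1,3] S\PP   <B
    [1,2] "found" : NP\PP
    [2,3] "that" : S\NP

S\PP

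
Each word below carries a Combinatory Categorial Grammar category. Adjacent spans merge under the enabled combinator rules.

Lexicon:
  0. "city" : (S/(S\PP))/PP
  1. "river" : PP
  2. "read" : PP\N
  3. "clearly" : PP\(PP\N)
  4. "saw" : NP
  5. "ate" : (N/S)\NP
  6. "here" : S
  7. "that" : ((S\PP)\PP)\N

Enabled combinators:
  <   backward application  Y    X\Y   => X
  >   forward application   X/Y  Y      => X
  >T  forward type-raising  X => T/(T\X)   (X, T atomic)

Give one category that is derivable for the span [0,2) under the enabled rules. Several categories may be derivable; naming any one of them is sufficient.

[0,8] S   >
  [0,2] S/(S\PP)   >
    [0,1] "city" : (S/(S\PP))/PP
    [1,2] "river" : PP
  [2,8] S\PP   <
    [2,4] PP   <
      [2,3] "read" : PP\N
      [3,4] "clearly" : PP\(PP\N)
    [4,8] (S\PP)\PP   <
      [4,7] N   >
        [4,6] N/S   <
          [4,5] "saw" : NP
          [5,6] "ate" : (N/S)\NP
        [6,7] "here" : S
      [7,8] "that" : ((S\PP)\PP)\N

S/(S\PP)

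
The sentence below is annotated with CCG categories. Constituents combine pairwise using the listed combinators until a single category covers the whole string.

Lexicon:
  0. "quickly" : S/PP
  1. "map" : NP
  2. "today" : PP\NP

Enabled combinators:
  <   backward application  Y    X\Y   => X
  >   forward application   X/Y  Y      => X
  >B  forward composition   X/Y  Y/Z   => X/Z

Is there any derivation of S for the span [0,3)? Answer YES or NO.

YES

[0,3] S   >
  [0,1] "quickly" : S/PP
  [1,3] PP   <
    [1,2] "map" : NP
    [2,3] "today" : PP\NP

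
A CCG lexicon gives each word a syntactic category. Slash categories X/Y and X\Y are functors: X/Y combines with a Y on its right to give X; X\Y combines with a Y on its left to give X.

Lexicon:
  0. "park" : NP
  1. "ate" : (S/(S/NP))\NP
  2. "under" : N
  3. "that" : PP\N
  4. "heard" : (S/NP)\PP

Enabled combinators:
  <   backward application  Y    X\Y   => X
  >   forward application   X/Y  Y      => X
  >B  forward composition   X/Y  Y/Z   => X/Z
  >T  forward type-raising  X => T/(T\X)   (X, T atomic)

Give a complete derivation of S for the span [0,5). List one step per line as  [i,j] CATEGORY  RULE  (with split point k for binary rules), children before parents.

[0,5] S   >
  [0,2] S/(S/NP)   <
    [0,1] "park" : NP
    [1,2] "ate" : (S/(S/NP))\NP
  [2,5] S/NP   <
    [2,4] PP   <
      [2,3] "under" : N
      [3,4] "that" : PP\N
    [4,5] "heard" : (S/NP)\PP

[0,1] NP  lex  "park"
[1,2] (S/(S/NP))\NP  lex  "ate"
[0,2] S/(S/NP)  <  k=1
[2,3] N  lex  "under"
[3,4] PP\N  lex  "that"
[2,4] PP  <  k=3
[4,5] (S/NP)\PP  lex  "heard"
[2,5] S/NP  <  k=4
[0,5] S  >  k=2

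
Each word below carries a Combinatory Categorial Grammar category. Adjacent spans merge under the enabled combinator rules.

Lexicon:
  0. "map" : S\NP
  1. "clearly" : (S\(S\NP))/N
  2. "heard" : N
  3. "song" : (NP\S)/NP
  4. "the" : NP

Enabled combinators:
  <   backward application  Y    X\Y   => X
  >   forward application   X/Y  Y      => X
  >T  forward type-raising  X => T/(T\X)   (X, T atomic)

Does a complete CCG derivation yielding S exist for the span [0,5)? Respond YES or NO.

S\NP (S\(S\NP))/N N (NP\S)/NP NP
CKY chart[0,5] = {N/(N\NP), NP, NP/(NP\NP), PP/(PP\NP), S/(S\NP)}; S ∉ chart

NO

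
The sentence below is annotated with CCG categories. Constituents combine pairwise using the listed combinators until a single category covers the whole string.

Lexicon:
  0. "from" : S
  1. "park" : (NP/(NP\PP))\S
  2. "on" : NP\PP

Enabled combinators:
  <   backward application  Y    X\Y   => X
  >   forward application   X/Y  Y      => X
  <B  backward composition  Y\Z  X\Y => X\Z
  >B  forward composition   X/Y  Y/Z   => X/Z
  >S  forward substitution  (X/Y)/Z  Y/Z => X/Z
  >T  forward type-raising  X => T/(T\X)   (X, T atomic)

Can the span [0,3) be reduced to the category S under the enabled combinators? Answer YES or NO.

NO

S (NP/(NP\PP))\S NP\PP
CKY chart[0,3] = {N/(N\NP), NP, NP/(NP\NP), PP/(PP\NP), S/(S\NP)}; S ∉ chart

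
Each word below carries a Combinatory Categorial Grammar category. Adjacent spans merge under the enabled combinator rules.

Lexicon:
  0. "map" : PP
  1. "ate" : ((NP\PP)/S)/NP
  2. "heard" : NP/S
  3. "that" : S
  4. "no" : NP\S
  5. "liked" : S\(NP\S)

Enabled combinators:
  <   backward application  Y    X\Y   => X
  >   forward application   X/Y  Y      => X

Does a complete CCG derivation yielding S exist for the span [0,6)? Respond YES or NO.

NO

PP ((NP\PP)/S)/NP NP/S S NP\S S\(NP\S)
CKY chart[0,6] = {NP}; S ∉ chart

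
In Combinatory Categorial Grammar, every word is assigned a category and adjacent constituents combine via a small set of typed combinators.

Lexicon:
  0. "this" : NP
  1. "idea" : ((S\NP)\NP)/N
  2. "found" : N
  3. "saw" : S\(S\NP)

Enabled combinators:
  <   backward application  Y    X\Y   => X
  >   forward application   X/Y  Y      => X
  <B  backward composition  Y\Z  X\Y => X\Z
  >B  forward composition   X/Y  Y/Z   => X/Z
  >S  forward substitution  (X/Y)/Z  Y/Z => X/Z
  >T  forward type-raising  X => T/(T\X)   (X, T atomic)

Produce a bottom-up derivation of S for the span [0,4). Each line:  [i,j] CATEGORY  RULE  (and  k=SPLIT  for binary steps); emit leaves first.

[0,1] NP  lex  "this"
[1,2] ((S\NP)\NP)/N  lex  "idea"
[2,3] N  lex  "found"
[1,3] (S\NP)\NP  >  k=2
[0,3] S\NP  <  k=1
[3,4] S\(S\NP)  lex  "saw"
[0,4] S  <  k=3

[0,4] S   <
  [0,3] S\NP   <
    [0,1] "this" : NP
    [1,3] (S\NP)\NP   >
      [1,2] "idea" : ((S\NP)\NP)/N
      [2,3] "found" : N
  [3,4] "saw" : S\(S\NP)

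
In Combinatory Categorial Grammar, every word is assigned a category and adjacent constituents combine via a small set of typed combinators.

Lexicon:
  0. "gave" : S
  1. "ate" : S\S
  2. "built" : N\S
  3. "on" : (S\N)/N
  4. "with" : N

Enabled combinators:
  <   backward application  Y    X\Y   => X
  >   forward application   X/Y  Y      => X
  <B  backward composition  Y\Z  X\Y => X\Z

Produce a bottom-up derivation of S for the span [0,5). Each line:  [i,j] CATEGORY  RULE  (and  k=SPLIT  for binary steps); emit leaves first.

[0,1] S  lex  "gave"
[1,2] S\S  lex  "ate"
[2,3] N\S  lex  "built"
[1,3] N\S  <B  k=2
[0,3] N  <  k=1
[3,4] (S\N)/N  lex  "on"
[4,5] N  lex  "with"
[3,5] S\N  >  k=4
[0,5] S  <  k=3

[0,5] S   <
  [0,3] N   <
    [0,1] "gave" : S
    [1,3] N\S   <B
      [1,2] "ate" : S\S
      [2,3] "built" : N\S
  [3,5] S\N   >
    [3,4] "on" : (S\N)/N
    [4,5] "with" : N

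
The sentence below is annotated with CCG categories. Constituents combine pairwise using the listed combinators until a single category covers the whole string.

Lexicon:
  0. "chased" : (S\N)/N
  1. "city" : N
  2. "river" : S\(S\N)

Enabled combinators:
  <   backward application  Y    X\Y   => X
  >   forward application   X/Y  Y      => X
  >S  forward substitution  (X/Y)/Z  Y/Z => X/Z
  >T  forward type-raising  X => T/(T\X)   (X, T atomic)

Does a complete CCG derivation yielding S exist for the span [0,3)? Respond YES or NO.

[0,3] S   <
  [0,2] S\N   >
    [0,1] "chased" : (S\N)/N
    [1,2] "city" : N
  [2,3] "river" : S\(S\N)

YES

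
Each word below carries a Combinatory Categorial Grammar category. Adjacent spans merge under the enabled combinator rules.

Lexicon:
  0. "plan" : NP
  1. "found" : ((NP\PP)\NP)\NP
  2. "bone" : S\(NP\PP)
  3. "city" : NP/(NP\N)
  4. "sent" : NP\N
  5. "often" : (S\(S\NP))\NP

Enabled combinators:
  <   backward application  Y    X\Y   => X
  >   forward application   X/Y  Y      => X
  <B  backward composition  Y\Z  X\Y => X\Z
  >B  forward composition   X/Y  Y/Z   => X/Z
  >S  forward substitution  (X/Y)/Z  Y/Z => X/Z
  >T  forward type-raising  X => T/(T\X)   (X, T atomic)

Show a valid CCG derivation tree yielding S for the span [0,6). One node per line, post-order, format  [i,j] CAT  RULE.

[0,6] S   <
  [0,3] S\NP   <B
    [0,2] (NP\PP)\NP   <
      [0,1] "plan" : NP
      [1,2] "found" : ((NP\PP)\NP)\NP
    [2,3] "bone" : S\(NP\PP)
  [3,6] S\(S\NP)   <
    [3,5] NP   >
      [3,4] "city" : NP/(NP\N)
      [4,5] "sent" : NP\N
    [5,6] "often" : (S\(S\NP))\NP

[0,1] NP  lex  "plan"
[1,2] ((NP\PP)\NP)\NP  lex  "found"
[0,2] (NP\PP)\NP  <  k=1
[2,3] S\(NP\PP)  lex  "bone"
[0,3] S\NP  <B  k=2
[3,4] NP/(NP\N)  lex  "city"
[4,5] NP\N  lex  "sent"
[3,5] NP  >  k=4
[5,6] (S\(S\NP))\NP  lex  "often"
[3,6] S\(S\NP)  <  k=5
[0,6] S  <  k=3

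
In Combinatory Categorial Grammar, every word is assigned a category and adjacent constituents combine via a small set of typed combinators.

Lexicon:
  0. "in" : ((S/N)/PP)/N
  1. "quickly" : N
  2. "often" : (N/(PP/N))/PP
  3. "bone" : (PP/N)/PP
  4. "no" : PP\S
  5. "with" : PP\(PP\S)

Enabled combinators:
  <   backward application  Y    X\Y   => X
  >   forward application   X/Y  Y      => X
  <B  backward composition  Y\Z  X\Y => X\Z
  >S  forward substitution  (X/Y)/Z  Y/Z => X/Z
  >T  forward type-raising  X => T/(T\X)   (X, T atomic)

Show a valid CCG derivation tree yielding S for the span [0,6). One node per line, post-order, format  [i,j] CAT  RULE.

[0,1] ((S/N)/PP)/N  lex  "in"
[1,2] N  lex  "quickly"
[0,2] (S/N)/PP  >  k=1
[2,3] (N/(PP/N))/PP  lex  "often"
[3,4] (PP/N)/PP  lex  "bone"
[2,4] N/PP  >S  k=3
[0,4] S/PP  >S  k=2
[4,5] PP\S  lex  "no"
[5,6] PP\(PP\S)  lex  "with"
[4,6] PP  <  k=5
[0,6] S  >  k=4

[0,6] S   >
  [0,4] S/PP   >S
    [0,2] (S/N)/PP   >
      [0,1] "in" : ((S/N)/PP)/N
      [1,2] "quickly" : N
    [2,4] N/PP   >S
      [2,3] "often" : (N/(PP/N))/PP
      [3,4] "bone" : (PP/N)/PP
  [4,6] PP   <
    [4,5] "no" : PP\S
    [5,6] "with" : PP\(PP\S)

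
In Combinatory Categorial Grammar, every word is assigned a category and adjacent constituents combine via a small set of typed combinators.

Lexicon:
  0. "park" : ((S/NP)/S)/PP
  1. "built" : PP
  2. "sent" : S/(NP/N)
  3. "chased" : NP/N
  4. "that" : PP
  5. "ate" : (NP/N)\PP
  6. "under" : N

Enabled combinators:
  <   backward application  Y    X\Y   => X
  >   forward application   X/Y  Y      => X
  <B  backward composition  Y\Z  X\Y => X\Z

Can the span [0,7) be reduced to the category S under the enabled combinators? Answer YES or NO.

YES

[0,7] S   >
  [0,4] S/NP   >
    [0,2] (S/NP)/S   >
      [0,1] "park" : ((S/NP)/S)/PP
      [1,2] "built" : PP
    [2,4] S   >
      [2,3] "sent" : S/(NP/N)
      [3,4] "chased" : NP/N
  [4,7] NP   >
    [4,6] NP/N   <
      [4,5] "that" : PP
      [5,6] "ate" : (NP/N)\PP
    [6,7] "under" : N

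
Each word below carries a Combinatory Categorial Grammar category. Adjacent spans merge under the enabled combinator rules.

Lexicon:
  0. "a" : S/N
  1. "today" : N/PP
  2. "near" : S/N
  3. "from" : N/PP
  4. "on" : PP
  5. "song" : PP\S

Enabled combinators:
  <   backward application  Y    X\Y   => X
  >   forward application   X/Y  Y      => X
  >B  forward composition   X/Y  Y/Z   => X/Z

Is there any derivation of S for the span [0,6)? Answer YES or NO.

YES

[0,6] S   >
  [0,2] S/PP   >B
    [0,1] "a" : S/N
    [1,2] "today" : N/PP
  [2,6] PP   <
    [2,5] S   >
      [2,3] "near" : S/N
      [3,5] N   >
        [3,4] "from" : N/PP
        [4,5] "on" : PP
    [5,6] "song" : PP\S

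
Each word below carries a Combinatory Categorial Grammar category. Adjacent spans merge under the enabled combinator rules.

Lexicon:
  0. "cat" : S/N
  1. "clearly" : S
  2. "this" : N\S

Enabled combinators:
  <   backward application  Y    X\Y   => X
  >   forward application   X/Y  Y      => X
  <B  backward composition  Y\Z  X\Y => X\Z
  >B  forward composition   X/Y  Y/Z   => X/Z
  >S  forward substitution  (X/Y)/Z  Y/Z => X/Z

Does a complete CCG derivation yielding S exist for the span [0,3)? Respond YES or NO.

YES

[0,3] S   >
  [0,1] "cat" : S/N
  [1,3] N   <
    [1,2] "clearly" : S
    [2,3] "this" : N\S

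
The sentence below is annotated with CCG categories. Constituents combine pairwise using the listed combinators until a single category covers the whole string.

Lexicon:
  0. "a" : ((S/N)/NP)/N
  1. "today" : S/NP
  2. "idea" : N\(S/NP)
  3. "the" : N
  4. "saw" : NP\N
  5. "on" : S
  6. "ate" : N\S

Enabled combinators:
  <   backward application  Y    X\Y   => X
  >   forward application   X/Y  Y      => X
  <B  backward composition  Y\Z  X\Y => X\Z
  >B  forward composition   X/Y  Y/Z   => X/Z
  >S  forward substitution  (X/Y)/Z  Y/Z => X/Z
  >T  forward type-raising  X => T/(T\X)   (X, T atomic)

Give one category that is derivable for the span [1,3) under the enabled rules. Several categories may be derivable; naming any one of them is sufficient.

[0,7] S   >
  [0,5] S/N   >
    [0,3] (S/N)/NP   >
      [0,1] "a" : ((S/N)/NP)/N
      [1,3] N   <
        [1,2] "today" : S/NP
        [2,3] "idea" : N\(S/NP)
    [3,5] NP   >
      [3,4] NP/(NP\N)   >T
        [3,4] "the" : N
      [4,5] "saw" : NP\N
  [5,7] N   <
    [5,6] "on" : S
    [6,7] "ate" : N\S

N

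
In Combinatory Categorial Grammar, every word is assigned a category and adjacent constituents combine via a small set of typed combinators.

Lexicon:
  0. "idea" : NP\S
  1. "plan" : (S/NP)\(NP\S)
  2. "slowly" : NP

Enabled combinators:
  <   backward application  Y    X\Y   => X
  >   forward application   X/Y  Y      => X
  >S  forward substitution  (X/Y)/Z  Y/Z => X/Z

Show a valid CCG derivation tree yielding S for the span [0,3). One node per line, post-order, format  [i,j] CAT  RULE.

[0,3] S   >
  [0,2] S/NP   <
    [0,1] "idea" : NP\S
    [1,2] "plan" : (S/NP)\(NP\S)
  [2,3] "slowly" : NP

[0,1] NP\S  lex  "idea"
[1,2] (S/NP)\(NP\S)  lex  "plan"
[0,2] S/NP  <  k=1
[2,3] NP  lex  "slowly"
[0,3] S  >  k=2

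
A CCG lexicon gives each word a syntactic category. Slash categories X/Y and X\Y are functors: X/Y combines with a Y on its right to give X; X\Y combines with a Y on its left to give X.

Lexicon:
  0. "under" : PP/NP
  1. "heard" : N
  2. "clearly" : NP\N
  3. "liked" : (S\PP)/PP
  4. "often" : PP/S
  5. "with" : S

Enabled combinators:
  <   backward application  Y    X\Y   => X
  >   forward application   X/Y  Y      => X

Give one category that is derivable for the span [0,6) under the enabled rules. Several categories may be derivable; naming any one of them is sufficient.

S

[0,6] S   <
  [0,3] PP   >
    [0,1] "under" : PP/NP
    [1,3] NP   <
      [1,2] "heard" : N
      [2,3] "clearly" : NP\N
  [3,6] S\PP   >
    [3,4] "liked" : (S\PP)/PP
    [4,6] PP   >
      [4,5] "often" : PP/S
      [5,6] "with" : S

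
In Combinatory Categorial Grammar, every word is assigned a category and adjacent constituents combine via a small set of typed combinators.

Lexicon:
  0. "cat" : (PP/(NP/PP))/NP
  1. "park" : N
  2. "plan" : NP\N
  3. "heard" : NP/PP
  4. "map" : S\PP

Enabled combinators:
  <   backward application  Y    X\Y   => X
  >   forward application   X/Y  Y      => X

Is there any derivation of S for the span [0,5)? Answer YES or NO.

[0,5] S   <
  [0,4] PP   >
    [0,3] PP/(NP/PP)   >
      [0,1] "cat" : (PP/(NP/PP))/NP
      [1,3] NP   <
        [1,2] "park" : N
        [2,3] "plan" : NP\N
    [3,4] "heard" : NP/PP
  [4,5] "map" : S\PP

YES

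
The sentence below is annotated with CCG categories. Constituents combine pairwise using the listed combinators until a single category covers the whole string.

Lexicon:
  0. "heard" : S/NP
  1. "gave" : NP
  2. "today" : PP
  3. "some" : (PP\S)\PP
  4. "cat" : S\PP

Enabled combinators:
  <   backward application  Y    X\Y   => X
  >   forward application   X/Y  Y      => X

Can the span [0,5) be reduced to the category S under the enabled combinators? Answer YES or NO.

YES

[0,5] S   <
  [0,4] PP   <
    [0,2] S   >
      [0,1] "heard" : S/NP
      [1,2] "gave" : NP
    [2,4] PP\S   <
      [2,3] "today" : PP
      [3,4] "some" : (PP\S)\PP
  [4,5] "cat" : S\PP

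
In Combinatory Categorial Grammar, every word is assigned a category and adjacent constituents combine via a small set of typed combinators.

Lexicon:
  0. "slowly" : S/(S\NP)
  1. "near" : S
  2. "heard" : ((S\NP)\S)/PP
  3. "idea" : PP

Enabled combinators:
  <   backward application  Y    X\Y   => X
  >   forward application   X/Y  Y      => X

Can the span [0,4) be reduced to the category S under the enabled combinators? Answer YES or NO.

[0,4] S   >
  [0,1] "slowly" : S/(S\NP)
  [1,4] S\NP   <
    [1,2] "near" : S
    [2,4] (S\NP)\S   >
      [2,3] "heard" : ((S\NP)\S)/PP
      [3,4] "idea" : PP

YES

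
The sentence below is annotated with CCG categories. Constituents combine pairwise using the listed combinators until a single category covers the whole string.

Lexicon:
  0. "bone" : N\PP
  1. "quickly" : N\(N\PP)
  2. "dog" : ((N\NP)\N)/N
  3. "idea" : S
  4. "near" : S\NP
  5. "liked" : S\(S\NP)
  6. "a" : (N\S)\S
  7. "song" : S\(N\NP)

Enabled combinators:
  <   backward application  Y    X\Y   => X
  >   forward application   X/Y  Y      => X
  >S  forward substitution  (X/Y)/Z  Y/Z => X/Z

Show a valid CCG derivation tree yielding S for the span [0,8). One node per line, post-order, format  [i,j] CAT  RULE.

[0,1] N\PP  lex  "bone"
[1,2] N\(N\PP)  lex  "quickly"
[0,2] N  <  k=1
[2,3] ((N\NP)\N)/N  lex  "dog"
[3,4] S  lex  "idea"
[4,5] S\NP  lex  "near"
[5,6] S\(S\NP)  lex  "liked"
[4,6] S  <  k=5
[6,7] (N\S)\S  lex  "a"
[4,7] N\S  <  k=6
[3,7] N  <  k=4
[2,7] (N\NP)\N  >  k=3
[0,7] N\NP  <  k=2
[7,8] S\(N\NP)  lex  "song"
[0,8] S  <  k=7

[0,8] S   <
  [0,7] N\NP   <
    [0,2] N   <
      [0,1] "bone" : N\PP
      [1,2] "quickly" : N\(N\PP)
    [2,7] (N\NP)\N   >
      [2,3] "dog" : ((N\NP)\N)/N
      [3,7] N   <
        [3,4] "idea" : S
        [4,7] N\S   <
          [4,6] S   <
            [4,5] "near" : S\NP
            [5,6] "liked" : S\(S\NP)
          [6,7] "a" : (N\S)\S
  [7,8] "song" : S\(N\NP)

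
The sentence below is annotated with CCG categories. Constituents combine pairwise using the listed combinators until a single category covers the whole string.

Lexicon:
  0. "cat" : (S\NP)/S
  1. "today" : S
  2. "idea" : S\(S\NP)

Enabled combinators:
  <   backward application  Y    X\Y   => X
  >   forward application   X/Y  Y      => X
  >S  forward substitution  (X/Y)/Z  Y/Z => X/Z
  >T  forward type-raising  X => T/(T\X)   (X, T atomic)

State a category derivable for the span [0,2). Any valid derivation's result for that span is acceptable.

[0,3] S   <
  [0,2] S\NP   >
    [0,1] "cat" : (S\NP)/S
    [1,2] "today" : S
  [2,3] "idea" : S\(S\NP)

S\NP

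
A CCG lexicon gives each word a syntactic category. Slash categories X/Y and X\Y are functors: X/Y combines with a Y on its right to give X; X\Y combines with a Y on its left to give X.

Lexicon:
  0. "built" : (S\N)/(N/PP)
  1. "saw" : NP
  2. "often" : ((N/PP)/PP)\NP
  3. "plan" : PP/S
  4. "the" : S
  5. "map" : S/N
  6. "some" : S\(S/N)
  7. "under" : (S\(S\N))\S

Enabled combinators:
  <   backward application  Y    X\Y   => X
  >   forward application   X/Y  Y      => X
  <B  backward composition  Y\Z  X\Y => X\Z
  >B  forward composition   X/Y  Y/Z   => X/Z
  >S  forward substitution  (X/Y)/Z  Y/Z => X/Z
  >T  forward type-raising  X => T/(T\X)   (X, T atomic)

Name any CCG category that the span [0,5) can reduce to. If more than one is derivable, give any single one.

[0,8] S   <
  [0,5] S\N   >
    [0,1] "built" : (S\N)/(N/PP)
    [1,5] N/PP   >
      [1,3] (N/PP)/PP   <
        [1,2] "saw" : NP
        [2,3] "often" : ((N/PP)/PP)\NP
      [3,5] PP   >
        [3,4] "plan" : PP/S
        [4,5] "the" : S
  [5,8] S\(S\N)   <
    [5,7] S   <
      [5,6] "map" : S/N
      [6,7] "some" : S\(S/N)
    [7,8] "under" : (S\(S\N))\S

S\N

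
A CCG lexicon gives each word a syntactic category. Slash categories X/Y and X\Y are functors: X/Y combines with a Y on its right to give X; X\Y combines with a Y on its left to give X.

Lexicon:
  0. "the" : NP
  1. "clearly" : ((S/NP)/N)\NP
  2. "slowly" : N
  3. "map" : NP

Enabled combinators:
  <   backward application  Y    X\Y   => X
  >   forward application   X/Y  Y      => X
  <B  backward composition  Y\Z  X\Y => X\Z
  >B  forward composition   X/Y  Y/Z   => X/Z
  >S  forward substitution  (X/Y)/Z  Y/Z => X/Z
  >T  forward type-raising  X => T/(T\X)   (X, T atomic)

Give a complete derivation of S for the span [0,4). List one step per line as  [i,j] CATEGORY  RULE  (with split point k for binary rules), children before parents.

[0,1] NP  lex  "the"
[1,2] ((S/NP)/N)\NP  lex  "clearly"
[0,2] (S/NP)/N  <  k=1
[2,3] N  lex  "slowly"
[0,3] S/NP  >  k=2
[3,4] NP  lex  "map"
[0,4] S  >  k=3

[0,4] S   >
  [0,3] S/NP   >
    [0,2] (S/NP)/N   <
      [0,1] "the" : NP
      [1,2] "clearly" : ((S/NP)/N)\NP
    [2,3] "slowly" : N
  [3,4] "map" : NP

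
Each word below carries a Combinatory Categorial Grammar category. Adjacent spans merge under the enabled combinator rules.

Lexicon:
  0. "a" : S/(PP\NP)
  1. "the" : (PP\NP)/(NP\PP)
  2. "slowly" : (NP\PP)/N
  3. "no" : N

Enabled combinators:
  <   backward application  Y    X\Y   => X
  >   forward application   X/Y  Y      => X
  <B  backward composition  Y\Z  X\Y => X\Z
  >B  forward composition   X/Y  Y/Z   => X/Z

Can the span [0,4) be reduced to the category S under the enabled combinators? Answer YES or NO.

[0,4] S   >
  [0,1] "a" : S/(PP\NP)
  [1,4] PP\NP   >
    [1,2] "the" : (PP\NP)/(NP\PP)
    [2,4] NP\PP   >
      [2,3] "slowly" : (NP\PP)/N
      [3,4] "no" : N

YES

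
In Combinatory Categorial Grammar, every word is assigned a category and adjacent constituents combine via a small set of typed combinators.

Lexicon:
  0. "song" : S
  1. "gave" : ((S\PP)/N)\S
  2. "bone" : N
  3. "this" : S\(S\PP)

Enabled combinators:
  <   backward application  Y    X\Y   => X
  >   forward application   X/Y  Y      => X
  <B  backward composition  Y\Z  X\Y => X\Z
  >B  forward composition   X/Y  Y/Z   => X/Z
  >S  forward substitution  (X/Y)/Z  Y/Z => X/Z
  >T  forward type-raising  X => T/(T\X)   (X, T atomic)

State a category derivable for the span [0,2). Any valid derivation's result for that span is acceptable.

[0,4] S   <
  [0,3] S\PP   >
    [0,2] (S\PP)/N   <
      [0,1] "song" : S
      [1,2] "gave" : ((S\PP)/N)\S
    [2,3] "bone" : N
  [3,4] "this" : S\(S\PP)

(S\PP)/N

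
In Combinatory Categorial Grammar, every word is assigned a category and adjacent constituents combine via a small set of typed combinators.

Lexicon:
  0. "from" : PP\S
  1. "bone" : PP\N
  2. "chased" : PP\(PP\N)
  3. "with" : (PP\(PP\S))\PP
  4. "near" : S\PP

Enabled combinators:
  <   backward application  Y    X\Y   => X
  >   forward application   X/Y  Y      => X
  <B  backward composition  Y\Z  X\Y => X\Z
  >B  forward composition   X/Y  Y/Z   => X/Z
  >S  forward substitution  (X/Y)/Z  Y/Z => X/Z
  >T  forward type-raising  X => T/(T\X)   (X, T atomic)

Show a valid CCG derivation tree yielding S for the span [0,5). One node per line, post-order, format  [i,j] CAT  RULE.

[0,1] PP\S  lex  "from"
[1,2] PP\N  lex  "bone"
[2,3] PP\(PP\N)  lex  "chased"
[1,3] PP  <  k=2
[3,4] (PP\(PP\S))\PP  lex  "with"
[1,4] PP\(PP\S)  <  k=3
[0,4] PP  <  k=1
[4,5] S\PP  lex  "near"
[0,5] S  <  k=4

[0,5] S   <
  [0,4] PP   <
    [0,1] "from" : PP\S
    [1,4] PP\(PP\S)   <
      [1,3] PP   <
        [1,2] "bone" : PP\N
        [2,3] "chased" : PP\(PP\N)
      [3,4] "with" : (PP\(PP\S))\PP
  [4,5] "near" : S\PP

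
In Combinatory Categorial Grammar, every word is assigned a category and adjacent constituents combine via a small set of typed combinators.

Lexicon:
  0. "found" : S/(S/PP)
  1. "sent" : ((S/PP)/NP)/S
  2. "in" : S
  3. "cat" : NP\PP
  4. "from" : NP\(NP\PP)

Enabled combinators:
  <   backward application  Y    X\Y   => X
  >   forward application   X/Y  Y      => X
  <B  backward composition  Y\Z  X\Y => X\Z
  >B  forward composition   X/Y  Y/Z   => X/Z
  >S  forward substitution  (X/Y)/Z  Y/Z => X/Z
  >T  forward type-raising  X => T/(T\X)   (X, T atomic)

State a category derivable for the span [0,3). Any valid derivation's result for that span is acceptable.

[0,5] S   >
  [0,3] S/NP   >B
    [0,1] "found" : S/(S/PP)
    [1,3] (S/PP)/NP   >
      [1,2] "sent" : ((S/PP)/NP)/S
      [2,3] "in" : S
  [3,5] NP   <
    [3,4] "cat" : NP\PP
    [4,5] "from" : NP\(NP\PP)

S/NP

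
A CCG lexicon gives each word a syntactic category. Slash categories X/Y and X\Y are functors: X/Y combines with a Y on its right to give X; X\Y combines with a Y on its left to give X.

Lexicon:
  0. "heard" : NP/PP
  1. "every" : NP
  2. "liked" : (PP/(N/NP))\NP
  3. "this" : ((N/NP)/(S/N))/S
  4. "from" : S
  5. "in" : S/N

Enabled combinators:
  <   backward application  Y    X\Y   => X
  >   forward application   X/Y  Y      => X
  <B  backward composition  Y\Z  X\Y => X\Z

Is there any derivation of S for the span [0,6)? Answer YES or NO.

NP/PP NP (PP/(N/NP))\NP ((N/NP)/(S/N))/S S S/N
CKY chart[0,6] = {NP}; S ∉ chart

NO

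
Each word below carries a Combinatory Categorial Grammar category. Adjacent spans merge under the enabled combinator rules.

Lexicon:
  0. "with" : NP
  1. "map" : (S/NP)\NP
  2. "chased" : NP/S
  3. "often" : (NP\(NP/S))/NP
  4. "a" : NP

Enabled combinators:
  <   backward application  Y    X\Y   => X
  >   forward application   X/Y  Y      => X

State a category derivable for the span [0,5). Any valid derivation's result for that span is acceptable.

S

[0,5] S   >
  [0,2] S/NP   <
    [0,1] "with" : NP
    [1,2] "map" : (S/NP)\NP
  [2,5] NP   <
    [2,3] "chased" : NP/S
    [3,5] NP\(NP/S)   >
      [3,4] "often" : (NP\(NP/S))/NP
      [4,5] "a" : NP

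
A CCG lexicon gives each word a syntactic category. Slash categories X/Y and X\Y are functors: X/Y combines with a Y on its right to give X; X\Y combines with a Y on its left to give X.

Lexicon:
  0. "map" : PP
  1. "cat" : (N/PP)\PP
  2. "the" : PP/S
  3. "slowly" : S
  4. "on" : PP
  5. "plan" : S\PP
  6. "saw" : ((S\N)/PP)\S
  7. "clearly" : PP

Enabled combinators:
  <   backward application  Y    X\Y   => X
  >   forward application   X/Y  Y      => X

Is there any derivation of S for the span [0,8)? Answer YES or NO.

YES

[0,8] S   <
  [0,4] N   >
    [0,2] N/PP   <
      [0,1] "map" : PP
      [1,2] "cat" : (N/PP)\PP
    [2,4] PP   >
      [2,3] "the" : PP/S
      [3,4] "slowly" : S
  [4,8] S\N   >
    [4,7] (S\N)/PP   <
      [4,6] S   <
        [4,5] "on" : PP
        [5,6] "plan" : S\PP
      [6,7] "saw" : ((S\N)/PP)\S
    [7,8] "clearly" : PP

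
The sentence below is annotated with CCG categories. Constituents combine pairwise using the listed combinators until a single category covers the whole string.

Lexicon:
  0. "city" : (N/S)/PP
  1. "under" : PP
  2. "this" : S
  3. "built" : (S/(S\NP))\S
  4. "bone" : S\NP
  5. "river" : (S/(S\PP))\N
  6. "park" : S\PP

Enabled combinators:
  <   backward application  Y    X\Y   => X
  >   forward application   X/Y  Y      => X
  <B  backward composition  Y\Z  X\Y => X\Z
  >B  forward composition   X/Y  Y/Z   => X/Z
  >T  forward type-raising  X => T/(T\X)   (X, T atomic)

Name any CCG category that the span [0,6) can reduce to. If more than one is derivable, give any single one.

[0,7] S   >
  [0,6] S/(S\PP)   <
    [0,5] N   >
      [0,2] N/S   >
        [0,1] "city" : (N/S)/PP
        [1,2] "under" : PP
      [2,5] S   >
        [2,4] S/(S\NP)   <
          [2,3] "this" : S
          [3,4] "built" : (S/(S\NP))\S
        [4,5] "bone" : S\NP
    [5,6] "river" : (S/(S\PP))\N
  [6,7] "park" : S\PP

S/(S\PP)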